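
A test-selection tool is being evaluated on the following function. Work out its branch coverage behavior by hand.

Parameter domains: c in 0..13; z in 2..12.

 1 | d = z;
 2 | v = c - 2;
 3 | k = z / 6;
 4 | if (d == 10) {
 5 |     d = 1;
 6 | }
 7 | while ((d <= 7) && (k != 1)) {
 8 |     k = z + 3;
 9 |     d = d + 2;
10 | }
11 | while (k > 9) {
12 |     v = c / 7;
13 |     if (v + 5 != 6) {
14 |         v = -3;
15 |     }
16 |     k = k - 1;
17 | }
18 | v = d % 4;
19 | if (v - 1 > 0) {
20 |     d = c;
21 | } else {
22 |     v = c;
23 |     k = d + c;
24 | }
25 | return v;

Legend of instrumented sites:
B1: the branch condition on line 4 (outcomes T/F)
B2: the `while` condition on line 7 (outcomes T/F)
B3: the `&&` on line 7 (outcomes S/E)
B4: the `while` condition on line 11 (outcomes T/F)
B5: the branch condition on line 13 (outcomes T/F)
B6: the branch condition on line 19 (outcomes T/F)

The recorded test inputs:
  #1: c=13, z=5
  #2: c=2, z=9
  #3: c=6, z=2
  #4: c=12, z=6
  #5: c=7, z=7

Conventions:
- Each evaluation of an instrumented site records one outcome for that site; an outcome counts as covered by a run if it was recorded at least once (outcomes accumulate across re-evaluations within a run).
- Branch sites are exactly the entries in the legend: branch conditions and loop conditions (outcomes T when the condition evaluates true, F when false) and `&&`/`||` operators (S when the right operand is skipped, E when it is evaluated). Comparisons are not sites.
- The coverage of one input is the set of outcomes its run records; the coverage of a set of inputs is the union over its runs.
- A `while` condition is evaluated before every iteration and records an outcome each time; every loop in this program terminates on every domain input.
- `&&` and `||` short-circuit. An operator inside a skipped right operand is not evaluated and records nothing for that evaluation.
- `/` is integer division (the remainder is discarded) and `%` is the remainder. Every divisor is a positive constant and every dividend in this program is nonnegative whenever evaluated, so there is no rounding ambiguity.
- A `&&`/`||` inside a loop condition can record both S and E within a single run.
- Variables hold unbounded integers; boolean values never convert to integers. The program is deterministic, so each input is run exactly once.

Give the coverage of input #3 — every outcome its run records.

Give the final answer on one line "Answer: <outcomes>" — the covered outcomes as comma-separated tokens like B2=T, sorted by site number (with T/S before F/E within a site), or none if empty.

Running input #3 (c=6, z=2), event by event:
  B1->F, B3->E, B2->T, B3->E, B2->T, B3->E, B2->T, B3->S, B2->F, B4->F
  B6->F
deduplicating events, the covered set is: B1=F, B2=T, B2=F, B3=S, B3=E, B4=F, B6=F

Answer: B1=F, B2=T, B2=F, B3=S, B3=E, B4=F, B6=F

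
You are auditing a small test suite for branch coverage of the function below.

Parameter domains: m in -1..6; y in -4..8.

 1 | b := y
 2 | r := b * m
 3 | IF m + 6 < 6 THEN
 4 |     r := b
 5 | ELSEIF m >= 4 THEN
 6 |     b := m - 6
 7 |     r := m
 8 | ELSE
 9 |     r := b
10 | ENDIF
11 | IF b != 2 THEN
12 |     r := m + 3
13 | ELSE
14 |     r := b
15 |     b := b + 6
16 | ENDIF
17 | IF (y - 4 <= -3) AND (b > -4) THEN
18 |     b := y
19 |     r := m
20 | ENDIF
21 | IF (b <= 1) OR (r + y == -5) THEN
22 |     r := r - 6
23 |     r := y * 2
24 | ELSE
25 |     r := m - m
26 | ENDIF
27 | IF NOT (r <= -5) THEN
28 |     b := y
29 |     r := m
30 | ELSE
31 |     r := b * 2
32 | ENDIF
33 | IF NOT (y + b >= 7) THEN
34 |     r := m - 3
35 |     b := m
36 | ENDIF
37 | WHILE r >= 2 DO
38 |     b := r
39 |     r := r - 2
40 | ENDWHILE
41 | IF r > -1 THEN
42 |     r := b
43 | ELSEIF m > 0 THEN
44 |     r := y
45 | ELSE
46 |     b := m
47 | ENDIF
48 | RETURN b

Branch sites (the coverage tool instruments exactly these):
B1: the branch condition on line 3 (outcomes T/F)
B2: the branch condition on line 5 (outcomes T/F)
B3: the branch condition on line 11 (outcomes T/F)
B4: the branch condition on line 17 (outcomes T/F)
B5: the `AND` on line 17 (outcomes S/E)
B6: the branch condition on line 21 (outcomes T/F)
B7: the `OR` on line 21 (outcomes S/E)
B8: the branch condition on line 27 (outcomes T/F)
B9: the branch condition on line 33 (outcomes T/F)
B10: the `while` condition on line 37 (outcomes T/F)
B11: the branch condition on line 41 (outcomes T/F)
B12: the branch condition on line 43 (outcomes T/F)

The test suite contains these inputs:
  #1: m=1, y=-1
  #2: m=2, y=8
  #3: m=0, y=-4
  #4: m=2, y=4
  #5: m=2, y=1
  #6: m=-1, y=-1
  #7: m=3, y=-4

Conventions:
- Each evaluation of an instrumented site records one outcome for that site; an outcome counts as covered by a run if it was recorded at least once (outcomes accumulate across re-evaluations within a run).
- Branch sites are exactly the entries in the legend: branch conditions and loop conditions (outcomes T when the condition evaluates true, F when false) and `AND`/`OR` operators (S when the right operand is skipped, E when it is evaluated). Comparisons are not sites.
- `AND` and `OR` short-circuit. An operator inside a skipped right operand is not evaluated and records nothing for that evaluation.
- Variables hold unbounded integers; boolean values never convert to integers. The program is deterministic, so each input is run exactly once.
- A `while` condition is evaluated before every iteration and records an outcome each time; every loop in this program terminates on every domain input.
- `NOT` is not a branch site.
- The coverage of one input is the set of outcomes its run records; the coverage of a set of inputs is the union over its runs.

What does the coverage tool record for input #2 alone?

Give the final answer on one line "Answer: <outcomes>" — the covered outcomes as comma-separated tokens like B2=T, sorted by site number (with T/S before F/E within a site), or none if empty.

Running input #2 (m=2, y=8), event by event:
  B1->F, B2->F, B3->T, B5->S, B4->F, B7->E, B6->F, B8->T, B9->F, B10->T
  B10->F, B11->T
distinct outcomes covered: B1=F, B2=F, B3=T, B4=F, B5=S, B6=F, B7=E, B8=T, B9=F, B10=T, B10=F, B11=T

Answer: B1=F, B2=F, B3=T, B4=F, B5=S, B6=F, B7=E, B8=T, B9=F, B10=T, B10=F, B11=T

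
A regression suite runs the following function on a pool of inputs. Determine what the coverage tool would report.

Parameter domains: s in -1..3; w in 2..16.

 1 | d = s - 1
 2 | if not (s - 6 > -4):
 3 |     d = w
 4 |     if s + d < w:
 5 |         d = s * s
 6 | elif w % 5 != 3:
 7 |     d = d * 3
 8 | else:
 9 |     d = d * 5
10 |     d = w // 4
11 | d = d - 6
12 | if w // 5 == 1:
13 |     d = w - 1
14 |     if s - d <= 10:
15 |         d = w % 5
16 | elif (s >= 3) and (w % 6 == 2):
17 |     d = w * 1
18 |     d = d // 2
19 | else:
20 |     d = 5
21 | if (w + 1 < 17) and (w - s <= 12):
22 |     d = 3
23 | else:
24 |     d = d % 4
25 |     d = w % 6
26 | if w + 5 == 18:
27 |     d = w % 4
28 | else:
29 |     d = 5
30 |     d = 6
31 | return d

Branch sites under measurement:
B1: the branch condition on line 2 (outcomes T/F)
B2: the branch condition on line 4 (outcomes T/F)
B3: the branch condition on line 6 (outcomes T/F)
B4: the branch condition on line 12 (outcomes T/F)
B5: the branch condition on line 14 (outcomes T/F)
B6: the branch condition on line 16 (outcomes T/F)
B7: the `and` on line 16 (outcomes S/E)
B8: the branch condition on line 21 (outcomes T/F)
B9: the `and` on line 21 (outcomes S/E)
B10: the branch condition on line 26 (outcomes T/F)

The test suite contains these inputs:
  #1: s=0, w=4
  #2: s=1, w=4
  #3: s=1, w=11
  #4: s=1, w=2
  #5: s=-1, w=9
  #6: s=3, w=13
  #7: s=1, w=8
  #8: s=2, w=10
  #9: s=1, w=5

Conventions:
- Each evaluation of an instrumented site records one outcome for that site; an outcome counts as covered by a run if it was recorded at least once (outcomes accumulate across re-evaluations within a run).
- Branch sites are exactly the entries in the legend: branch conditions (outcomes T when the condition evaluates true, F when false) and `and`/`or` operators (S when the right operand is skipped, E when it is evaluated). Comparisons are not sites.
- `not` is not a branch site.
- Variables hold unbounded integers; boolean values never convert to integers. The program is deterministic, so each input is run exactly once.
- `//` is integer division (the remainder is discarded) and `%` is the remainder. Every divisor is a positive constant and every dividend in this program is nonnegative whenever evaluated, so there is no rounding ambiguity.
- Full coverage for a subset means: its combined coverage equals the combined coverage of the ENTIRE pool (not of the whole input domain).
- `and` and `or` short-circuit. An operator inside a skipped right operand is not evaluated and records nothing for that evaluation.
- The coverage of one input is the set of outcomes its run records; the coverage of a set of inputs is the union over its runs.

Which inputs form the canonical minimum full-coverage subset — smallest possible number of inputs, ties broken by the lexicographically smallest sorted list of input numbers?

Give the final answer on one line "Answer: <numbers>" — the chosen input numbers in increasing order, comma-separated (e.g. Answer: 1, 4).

#1 (s=0, w=4) -> B1->T, B2->F, B4->F, B7->S, B6->F, B9->E, B8->T, B10->F; covered: B1=T, B2=F, B4=F, B6=F, B7=S, B8=T, B9=E, B10=F
#2 (s=1, w=4) -> B1->T, B2->F, B4->F, B7->S, B6->F, B9->E, B8->T, B10->F; covered: B1=T, B2=F, B4=F, B6=F, B7=S, B8=T, B9=E, B10=F
#3 (s=1, w=11) -> B1->T, B2->F, B4->F, B7->S, B6->F, B9->E, B8->T, B10->F; covered: B1=T, B2=F, B4=F, B6=F, B7=S, B8=T, B9=E, B10=F
#4 (s=1, w=2) -> B1->T, B2->F, B4->F, B7->S, B6->F, B9->E, B8->T, B10->F; covered: B1=T, B2=F, B4=F, B6=F, B7=S, B8=T, B9=E, B10=F
#5 (s=-1, w=9) -> B1->T, B2->T, B4->T, B5->T, B9->E, B8->T, B10->F; covered: B1=T, B2=T, B4=T, B5=T, B8=T, B9=E, B10=F
#6 (s=3, w=13) -> B1->F, B3->F, B4->F, B7->E, B6->F, B9->E, B8->T, B10->T; covered: B1=F, B3=F, B4=F, B6=F, B7=E, B8=T, B9=E, B10=T
#7 (s=1, w=8) -> B1->T, B2->F, B4->T, B5->T, B9->E, B8->T, B10->F; covered: B1=T, B2=F, B4=T, B5=T, B8=T, B9=E, B10=F
#8 (s=2, w=10) -> B1->T, B2->F, B4->F, B7->S, B6->F, B9->E, B8->T, B10->F; covered: B1=T, B2=F, B4=F, B6=F, B7=S, B8=T, B9=E, B10=F
#9 (s=1, w=5) -> B1->T, B2->F, B4->T, B5->T, B9->E, B8->T, B10->F; covered: B1=T, B2=F, B4=T, B5=T, B8=T, B9=E, B10=F
union over all inputs: B1=T, B1=F, B2=T, B2=F, B3=F, B4=T, B4=F, B5=T, B6=F, B7=S, B7=E, B8=T, B9=E, B10=T, B10=F (15 outcomes)
checked all size-1 subsets: none covers 15 outcomes (max 8/15)
checked all size-2 subsets: none covers 15 outcomes (max 13/15)
inputs {1, 5, 6} (size 3) cover everything; no size-3 subset with a lexicographically smaller index list covers all 15

Answer: 1, 5, 6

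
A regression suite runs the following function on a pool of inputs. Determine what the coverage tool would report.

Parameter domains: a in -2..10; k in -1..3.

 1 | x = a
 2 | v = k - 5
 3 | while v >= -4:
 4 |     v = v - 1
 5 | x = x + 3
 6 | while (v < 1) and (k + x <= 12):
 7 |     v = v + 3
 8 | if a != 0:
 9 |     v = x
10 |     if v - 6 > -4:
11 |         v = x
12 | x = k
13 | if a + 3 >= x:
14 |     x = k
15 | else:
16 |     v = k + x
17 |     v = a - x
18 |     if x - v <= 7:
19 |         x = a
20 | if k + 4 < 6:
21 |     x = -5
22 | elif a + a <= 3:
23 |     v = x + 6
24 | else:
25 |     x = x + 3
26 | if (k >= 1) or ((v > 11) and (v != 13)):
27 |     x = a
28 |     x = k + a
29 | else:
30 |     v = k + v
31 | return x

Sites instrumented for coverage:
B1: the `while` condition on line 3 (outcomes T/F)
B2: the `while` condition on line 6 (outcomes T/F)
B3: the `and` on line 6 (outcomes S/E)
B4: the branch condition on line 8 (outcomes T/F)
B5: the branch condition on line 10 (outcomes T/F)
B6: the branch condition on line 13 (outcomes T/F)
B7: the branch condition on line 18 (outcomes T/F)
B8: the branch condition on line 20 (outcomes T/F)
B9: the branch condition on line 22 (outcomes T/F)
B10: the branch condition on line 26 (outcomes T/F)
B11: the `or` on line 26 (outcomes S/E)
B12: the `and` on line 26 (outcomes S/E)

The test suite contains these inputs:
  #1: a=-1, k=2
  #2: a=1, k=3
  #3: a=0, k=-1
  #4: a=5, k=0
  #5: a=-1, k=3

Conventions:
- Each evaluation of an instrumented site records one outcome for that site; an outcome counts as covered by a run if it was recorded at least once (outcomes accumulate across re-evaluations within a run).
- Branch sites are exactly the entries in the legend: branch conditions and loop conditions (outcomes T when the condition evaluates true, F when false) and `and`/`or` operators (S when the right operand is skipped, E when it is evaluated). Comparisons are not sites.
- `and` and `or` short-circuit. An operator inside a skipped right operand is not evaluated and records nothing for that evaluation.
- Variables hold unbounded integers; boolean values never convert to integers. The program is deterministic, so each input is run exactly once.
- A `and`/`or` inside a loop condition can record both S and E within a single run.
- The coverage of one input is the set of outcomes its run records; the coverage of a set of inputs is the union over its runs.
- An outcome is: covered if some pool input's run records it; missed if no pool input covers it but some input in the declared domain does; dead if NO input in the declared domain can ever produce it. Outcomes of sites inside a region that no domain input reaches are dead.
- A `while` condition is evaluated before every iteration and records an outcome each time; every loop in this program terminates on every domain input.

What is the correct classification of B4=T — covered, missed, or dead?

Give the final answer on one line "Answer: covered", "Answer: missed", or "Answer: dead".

B4=T is recorded by pool input(s) 1, 2, 4, 5 -> covered

Answer: covered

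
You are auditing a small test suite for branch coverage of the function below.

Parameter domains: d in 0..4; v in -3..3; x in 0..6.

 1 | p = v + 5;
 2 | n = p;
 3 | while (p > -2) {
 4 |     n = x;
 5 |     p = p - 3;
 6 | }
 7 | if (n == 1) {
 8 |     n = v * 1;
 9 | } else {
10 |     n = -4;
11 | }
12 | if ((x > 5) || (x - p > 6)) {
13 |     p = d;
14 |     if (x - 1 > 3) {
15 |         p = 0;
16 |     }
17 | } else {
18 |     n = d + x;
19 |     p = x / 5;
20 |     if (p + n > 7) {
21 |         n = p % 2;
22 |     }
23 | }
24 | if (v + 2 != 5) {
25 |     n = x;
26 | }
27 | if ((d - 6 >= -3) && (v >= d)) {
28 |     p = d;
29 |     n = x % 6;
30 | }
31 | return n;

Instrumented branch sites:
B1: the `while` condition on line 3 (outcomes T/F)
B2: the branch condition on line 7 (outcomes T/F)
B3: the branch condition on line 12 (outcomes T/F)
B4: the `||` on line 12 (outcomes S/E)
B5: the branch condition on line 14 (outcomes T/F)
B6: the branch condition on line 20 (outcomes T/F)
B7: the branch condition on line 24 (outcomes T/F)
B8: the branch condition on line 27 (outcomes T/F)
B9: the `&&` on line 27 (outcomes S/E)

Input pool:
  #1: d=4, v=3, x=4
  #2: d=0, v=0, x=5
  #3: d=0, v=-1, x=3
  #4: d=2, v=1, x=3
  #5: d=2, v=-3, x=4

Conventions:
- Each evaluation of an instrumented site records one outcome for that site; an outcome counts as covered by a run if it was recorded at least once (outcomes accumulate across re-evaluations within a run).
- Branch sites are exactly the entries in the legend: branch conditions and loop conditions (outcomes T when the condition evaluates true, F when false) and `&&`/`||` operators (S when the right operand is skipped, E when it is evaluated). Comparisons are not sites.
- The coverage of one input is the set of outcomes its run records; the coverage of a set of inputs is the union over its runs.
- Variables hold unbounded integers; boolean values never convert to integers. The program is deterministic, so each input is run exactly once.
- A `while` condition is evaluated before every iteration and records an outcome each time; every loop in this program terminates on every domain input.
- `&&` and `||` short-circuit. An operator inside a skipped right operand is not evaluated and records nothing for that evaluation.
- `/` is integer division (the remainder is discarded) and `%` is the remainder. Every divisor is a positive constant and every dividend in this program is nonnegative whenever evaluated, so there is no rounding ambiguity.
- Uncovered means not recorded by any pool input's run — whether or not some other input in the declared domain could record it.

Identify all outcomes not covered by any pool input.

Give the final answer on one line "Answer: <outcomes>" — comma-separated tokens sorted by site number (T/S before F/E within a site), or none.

input #1 (d=4, v=3, x=4): events B1->T, B1->T, B1->T, B1->T, B1->F, B2->F, B4->E, B3->T, B5->F, B7->F, B9->E, B8->F; covers B1=T, B1=F, B2=F, B3=T, B4=E, B5=F, B7=F, B8=F, B9=E
input #2 (d=0, v=0, x=5): events B1->T, B1->T, B1->T, B1->F, B2->F, B4->E, B3->T, B5->T, B7->T, B9->S, B8->F; covers B1=T, B1=F, B2=F, B3=T, B4=E, B5=T, B7=T, B8=F, B9=S
input #3 (d=0, v=-1, x=3): events B1->T, B1->T, B1->F, B2->F, B4->E, B3->F, B6->F, B7->T, B9->S, B8->F; covers B1=T, B1=F, B2=F, B3=F, B4=E, B6=F, B7=T, B8=F, B9=S
input #4 (d=2, v=1, x=3): events B1->T, B1->T, B1->T, B1->F, B2->F, B4->E, B3->F, B6->F, B7->T, B9->S, B8->F; covers B1=T, B1=F, B2=F, B3=F, B4=E, B6=F, B7=T, B8=F, B9=S
input #5 (d=2, v=-3, x=4): events B1->T, B1->T, B1->F, B2->F, B4->E, B3->T, B5->F, B7->T, B9->S, B8->F; covers B1=T, B1=F, B2=F, B3=T, B4=E, B5=F, B7=T, B8=F, B9=S
union over the pool: B1=T, B1=F, B2=F, B3=T, B3=F, B4=E, B5=T, B5=F, B6=F, B7=T, B7=F, B8=F, B9=S, B9=E
uncovered (4 of 18): B2=T, B4=S, B6=T, B8=T

Answer: B2=T, B4=S, B6=T, B8=T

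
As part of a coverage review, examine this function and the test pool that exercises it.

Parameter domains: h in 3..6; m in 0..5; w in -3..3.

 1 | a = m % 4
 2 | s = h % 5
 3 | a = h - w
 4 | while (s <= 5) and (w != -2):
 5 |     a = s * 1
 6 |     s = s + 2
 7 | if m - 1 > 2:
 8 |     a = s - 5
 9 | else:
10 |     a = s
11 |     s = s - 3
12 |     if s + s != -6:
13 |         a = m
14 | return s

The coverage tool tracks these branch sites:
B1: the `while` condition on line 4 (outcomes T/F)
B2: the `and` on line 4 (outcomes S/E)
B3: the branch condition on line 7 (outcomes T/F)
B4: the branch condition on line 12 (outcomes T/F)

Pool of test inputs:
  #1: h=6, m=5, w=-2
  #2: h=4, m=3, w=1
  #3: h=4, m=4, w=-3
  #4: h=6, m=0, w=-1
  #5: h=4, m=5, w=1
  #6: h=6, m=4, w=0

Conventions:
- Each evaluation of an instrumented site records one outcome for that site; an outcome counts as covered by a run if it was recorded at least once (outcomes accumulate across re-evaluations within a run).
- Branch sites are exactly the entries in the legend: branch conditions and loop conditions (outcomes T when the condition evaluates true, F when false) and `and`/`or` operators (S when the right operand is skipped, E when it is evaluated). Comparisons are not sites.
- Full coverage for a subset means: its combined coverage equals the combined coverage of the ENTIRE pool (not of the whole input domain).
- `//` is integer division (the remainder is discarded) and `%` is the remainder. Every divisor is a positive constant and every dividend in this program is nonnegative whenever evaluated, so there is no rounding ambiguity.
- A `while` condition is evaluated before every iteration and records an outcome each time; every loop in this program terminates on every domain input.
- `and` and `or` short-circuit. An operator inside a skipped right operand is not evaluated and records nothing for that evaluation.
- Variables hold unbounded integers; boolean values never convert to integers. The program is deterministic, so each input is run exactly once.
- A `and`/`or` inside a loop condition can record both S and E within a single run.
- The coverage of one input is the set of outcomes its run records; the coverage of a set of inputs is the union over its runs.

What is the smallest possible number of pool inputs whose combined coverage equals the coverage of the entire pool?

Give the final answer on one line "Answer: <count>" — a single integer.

input #1 (h=6, m=5, w=-2): events B2->E, B1->F, B3->T; covers B1=F, B2=E, B3=T
input #2 (h=4, m=3, w=1): events B2->E, B1->T, B2->S, B1->F, B3->F, B4->T; covers B1=T, B1=F, B2=S, B2=E, B3=F, B4=T
input #3 (h=4, m=4, w=-3): events B2->E, B1->T, B2->S, B1->F, B3->T; covers B1=T, B1=F, B2=S, B2=E, B3=T
input #4 (h=6, m=0, w=-1): events B2->E, B1->T, B2->E, B1->T, B2->E, B1->T, B2->S, B1->F, B3->F, B4->T; covers B1=T, B1=F, B2=S, B2=E, B3=F, B4=T
input #5 (h=4, m=5, w=1): events B2->E, B1->T, B2->S, B1->F, B3->T; covers B1=T, B1=F, B2=S, B2=E, B3=T
input #6 (h=6, m=4, w=0): events B2->E, B1->T, B2->E, B1->T, B2->E, B1->T, B2->S, B1->F, B3->T; covers B1=T, B1=F, B2=S, B2=E, B3=T
the full pool covers 7 outcomes: B1=T, B1=F, B2=S, B2=E, B3=T, B3=F, B4=T
checked all size-1 subsets: none covers 7 outcomes (max 6/7)
size 2: inputs {1, 2} cover all 7 outcomes, and no lexicographically smaller subset of this size does

Answer: 2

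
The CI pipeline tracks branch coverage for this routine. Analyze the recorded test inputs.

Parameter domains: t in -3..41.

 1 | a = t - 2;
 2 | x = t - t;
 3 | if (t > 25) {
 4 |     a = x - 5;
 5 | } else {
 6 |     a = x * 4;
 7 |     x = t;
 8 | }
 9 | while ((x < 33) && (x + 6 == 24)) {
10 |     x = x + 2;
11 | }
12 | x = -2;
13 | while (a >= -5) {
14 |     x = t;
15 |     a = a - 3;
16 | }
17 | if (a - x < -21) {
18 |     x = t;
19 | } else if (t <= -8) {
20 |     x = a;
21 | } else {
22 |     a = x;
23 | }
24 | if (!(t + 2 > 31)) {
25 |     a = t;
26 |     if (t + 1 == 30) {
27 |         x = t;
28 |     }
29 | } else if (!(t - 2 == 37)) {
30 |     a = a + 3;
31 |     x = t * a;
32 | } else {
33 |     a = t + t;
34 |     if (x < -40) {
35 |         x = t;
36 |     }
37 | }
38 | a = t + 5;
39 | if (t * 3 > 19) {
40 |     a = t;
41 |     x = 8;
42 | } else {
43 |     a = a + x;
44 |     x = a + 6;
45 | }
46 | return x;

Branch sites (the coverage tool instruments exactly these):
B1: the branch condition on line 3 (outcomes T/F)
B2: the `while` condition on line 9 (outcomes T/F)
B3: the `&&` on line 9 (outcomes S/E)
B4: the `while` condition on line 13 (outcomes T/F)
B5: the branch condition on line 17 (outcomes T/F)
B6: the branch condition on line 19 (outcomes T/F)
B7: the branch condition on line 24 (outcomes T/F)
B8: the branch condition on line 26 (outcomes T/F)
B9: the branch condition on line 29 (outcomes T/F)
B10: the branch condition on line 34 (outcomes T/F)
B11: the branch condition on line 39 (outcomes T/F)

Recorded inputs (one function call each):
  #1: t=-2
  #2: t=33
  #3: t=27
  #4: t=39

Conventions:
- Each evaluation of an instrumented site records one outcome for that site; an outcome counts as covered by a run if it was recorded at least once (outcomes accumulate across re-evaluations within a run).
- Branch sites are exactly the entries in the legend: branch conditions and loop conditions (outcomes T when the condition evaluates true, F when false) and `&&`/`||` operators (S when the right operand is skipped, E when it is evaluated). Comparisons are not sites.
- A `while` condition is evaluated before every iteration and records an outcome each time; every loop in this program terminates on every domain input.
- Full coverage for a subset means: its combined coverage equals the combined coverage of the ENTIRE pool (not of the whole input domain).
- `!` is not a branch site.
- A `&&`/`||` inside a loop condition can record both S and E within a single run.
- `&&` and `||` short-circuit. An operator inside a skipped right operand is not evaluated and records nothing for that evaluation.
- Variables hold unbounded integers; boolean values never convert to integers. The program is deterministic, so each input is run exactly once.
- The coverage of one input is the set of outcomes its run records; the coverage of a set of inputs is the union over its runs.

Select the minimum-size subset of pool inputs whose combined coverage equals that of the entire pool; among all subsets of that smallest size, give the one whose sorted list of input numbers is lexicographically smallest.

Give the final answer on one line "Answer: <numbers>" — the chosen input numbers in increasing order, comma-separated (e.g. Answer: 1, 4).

run #1 (t=-2) runs B1->F, B3->E, B2->F, B4->T, B4->T, B4->F, B5->F, B6->F, B7->T, B8->F, B11->F; records B1=F, B2=F, B3=E, B4=T, B4=F, B5=F, B6=F, B7=T, B8=F, B11=F
run #2 (t=33) runs B1->T, B3->E, B2->F, B4->T, B4->F, B5->T, B7->F, B9->T, B11->T; records B1=T, B2=F, B3=E, B4=T, B4=F, B5=T, B7=F, B9=T, B11=T
run #3 (t=27) runs B1->T, B3->E, B2->F, B4->T, B4->F, B5->T, B7->T, B8->F, B11->T; records B1=T, B2=F, B3=E, B4=T, B4=F, B5=T, B7=T, B8=F, B11=T
run #4 (t=39) runs B1->T, B3->E, B2->F, B4->T, B4->F, B5->T, B7->F, B9->F, B10->F, B11->T; records B1=T, B2=F, B3=E, B4=T, B4=F, B5=T, B7=F, B9=F, B10=F, B11=T
together the pool reaches 17 outcomes: B1=T, B1=F, B2=F, B3=E, B4=T, B4=F, B5=T, B5=F, B6=F, B7=T, B7=F, B8=F, B9=T, B9=F, B10=F, B11=T, B11=F
size 1 is not enough: best union over all size-1 subsets is 10/17
size 2 is not enough: best union over all size-2 subsets is 16/17
the canonical winner is {1, 2, 4}: size 3, full 17-outcome coverage, earliest index list among size-3 covers

Answer: 1, 2, 4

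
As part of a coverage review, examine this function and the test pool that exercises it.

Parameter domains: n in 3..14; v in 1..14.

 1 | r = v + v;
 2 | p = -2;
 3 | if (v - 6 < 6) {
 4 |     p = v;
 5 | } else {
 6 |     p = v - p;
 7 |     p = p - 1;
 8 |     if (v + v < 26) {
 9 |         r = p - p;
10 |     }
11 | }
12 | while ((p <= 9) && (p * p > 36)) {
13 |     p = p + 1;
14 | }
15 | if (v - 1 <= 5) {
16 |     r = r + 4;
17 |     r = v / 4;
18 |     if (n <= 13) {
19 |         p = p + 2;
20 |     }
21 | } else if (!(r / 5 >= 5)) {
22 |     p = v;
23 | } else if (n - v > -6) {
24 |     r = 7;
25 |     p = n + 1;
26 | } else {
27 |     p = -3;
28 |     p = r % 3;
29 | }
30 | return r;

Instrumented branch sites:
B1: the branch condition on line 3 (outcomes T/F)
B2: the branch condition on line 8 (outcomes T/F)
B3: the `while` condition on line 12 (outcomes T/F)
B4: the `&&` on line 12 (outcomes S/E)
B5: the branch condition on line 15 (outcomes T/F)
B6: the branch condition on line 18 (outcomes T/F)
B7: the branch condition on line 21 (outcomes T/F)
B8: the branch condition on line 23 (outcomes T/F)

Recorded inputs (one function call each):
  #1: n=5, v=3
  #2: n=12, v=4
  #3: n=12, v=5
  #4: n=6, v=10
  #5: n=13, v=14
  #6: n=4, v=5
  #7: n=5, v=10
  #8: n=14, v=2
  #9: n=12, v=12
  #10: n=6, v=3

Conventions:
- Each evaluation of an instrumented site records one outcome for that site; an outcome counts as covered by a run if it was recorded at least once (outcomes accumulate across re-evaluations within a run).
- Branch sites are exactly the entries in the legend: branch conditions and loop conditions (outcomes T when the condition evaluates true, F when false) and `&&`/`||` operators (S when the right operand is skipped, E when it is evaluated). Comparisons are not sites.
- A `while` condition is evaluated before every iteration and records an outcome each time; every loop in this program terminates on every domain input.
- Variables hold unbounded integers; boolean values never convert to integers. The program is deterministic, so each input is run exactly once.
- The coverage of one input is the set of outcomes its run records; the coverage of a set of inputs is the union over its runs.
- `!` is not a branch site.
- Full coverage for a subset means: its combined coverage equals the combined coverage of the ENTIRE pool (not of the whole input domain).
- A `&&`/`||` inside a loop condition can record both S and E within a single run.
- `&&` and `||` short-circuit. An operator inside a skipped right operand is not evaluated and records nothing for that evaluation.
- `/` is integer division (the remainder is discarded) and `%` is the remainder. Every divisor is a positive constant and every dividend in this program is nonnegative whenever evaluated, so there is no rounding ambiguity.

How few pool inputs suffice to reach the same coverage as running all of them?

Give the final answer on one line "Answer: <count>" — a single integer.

input #1, n=5, v=3: events B1->T, B4->E, B3->F, B5->T, B6->T; outcomes B1=T, B3=F, B4=E, B5=T, B6=T
input #2, n=12, v=4: events B1->T, B4->E, B3->F, B5->T, B6->T; outcomes B1=T, B3=F, B4=E, B5=T, B6=T
input #3, n=12, v=5: events B1->T, B4->E, B3->F, B5->T, B6->T; outcomes B1=T, B3=F, B4=E, B5=T, B6=T
input #4, n=6, v=10: events B1->T, B4->S, B3->F, B5->F, B7->T; outcomes B1=T, B3=F, B4=S, B5=F, B7=T
input #5, n=13, v=14: events B1->F, B2->F, B4->S, B3->F, B5->F, B7->F, B8->T; outcomes B1=F, B2=F, B3=F, B4=S, B5=F, B7=F, B8=T
input #6, n=4, v=5: events B1->T, B4->E, B3->F, B5->T, B6->T; outcomes B1=T, B3=F, B4=E, B5=T, B6=T
input #7, n=5, v=10: events B1->T, B4->S, B3->F, B5->F, B7->T; outcomes B1=T, B3=F, B4=S, B5=F, B7=T
input #8, n=14, v=2: events B1->T, B4->E, B3->F, B5->T, B6->F; outcomes B1=T, B3=F, B4=E, B5=T, B6=F
input #9, n=12, v=12: events B1->F, B2->T, B4->S, B3->F, B5->F, B7->T; outcomes B1=F, B2=T, B3=F, B4=S, B5=F, B7=T
input #10, n=6, v=3: events B1->T, B4->E, B3->F, B5->T, B6->T; outcomes B1=T, B3=F, B4=E, B5=T, B6=T
the full pool covers 14 outcomes: B1=T, B1=F, B2=T, B2=F, B3=F, B4=S, B4=E, B5=T, B5=F, B6=T, B6=F, B7=T, B7=F, B8=T
checked all size-1 subsets: none covers 14 outcomes (max 7/14)
checked all size-2 subsets: none covers 14 outcomes (max 11/14)
checked all size-3 subsets: none covers 14 outcomes (max 13/14)
size 4: inputs {1, 5, 8, 9} cover all 14 outcomes, and no lexicographically smaller subset of this size does

Answer: 4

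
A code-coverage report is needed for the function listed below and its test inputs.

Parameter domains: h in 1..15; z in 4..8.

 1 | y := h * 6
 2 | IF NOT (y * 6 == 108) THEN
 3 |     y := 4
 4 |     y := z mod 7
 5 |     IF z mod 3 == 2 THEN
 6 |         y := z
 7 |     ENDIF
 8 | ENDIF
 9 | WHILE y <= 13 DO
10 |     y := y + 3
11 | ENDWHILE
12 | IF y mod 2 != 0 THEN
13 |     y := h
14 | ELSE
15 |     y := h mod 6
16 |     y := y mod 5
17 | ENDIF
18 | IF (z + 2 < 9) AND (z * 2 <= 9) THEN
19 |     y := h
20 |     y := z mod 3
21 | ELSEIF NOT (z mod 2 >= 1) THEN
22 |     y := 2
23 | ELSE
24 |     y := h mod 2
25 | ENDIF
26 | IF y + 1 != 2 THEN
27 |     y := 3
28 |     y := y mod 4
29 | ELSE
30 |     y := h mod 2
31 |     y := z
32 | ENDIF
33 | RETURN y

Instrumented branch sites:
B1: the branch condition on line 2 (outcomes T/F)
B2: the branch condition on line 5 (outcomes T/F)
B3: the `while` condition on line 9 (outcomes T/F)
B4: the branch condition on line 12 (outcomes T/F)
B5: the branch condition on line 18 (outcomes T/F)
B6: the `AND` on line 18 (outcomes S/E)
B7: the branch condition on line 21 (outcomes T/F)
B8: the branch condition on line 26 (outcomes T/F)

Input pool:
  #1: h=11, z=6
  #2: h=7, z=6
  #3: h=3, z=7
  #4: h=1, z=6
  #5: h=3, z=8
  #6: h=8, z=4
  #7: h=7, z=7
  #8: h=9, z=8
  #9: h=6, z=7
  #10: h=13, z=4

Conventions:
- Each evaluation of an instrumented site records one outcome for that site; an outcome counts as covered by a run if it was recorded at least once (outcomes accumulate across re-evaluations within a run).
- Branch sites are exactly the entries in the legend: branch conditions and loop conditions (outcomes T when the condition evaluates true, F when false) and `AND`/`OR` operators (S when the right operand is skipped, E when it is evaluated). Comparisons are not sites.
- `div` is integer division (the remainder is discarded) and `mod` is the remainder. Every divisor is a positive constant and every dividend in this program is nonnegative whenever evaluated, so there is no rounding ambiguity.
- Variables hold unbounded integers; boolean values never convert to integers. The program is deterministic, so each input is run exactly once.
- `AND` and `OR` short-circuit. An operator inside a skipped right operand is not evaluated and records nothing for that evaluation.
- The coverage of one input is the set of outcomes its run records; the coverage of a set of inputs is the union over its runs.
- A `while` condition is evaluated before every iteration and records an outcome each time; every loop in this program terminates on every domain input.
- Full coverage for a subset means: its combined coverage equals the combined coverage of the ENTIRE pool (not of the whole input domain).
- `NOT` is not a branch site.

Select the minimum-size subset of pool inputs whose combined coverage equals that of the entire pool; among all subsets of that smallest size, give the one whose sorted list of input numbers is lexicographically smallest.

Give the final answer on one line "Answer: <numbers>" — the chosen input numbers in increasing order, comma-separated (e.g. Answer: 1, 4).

input #1, h=11, z=6: outcomes B1=T, B2=F, B3=T, B3=F, B4=T, B5=F, B6=E, B7=T, B8=T
input #2, h=7, z=6: outcomes B1=T, B2=F, B3=T, B3=F, B4=T, B5=F, B6=E, B7=T, B8=T
input #3, h=3, z=7: outcomes B1=F, B3=F, B4=F, B5=F, B6=S, B7=F, B8=F
input #4, h=1, z=6: outcomes B1=T, B2=F, B3=T, B3=F, B4=T, B5=F, B6=E, B7=T, B8=T
input #5, h=3, z=8: outcomes B1=F, B3=F, B4=F, B5=F, B6=S, B7=T, B8=T
input #6, h=8, z=4: outcomes B1=T, B2=F, B3=T, B3=F, B4=F, B5=T, B6=E, B8=F
input #7, h=7, z=7: outcomes B1=T, B2=F, B3=T, B3=F, B4=T, B5=F, B6=S, B7=F, B8=F
input #8, h=9, z=8: outcomes B1=T, B2=T, B3=T, B3=F, B4=F, B5=F, B6=S, B7=T, B8=T
input #9, h=6, z=7: outcomes B1=T, B2=F, B3=T, B3=F, B4=T, B5=F, B6=S, B7=F, B8=T
input #10, h=13, z=4: outcomes B1=T, B2=F, B3=T, B3=F, B4=F, B5=T, B6=E, B8=F
pool-wide coverage (16 outcomes): B1=T, B1=F, B2=T, B2=F, B3=T, B3=F, B4=T, B4=F, B5=T, B5=F, B6=S, B6=E, B7=T, B7=F, B8=T, B8=F
every size-1 subset falls short of the 16 outcomes (best: 9/16)
every size-2 subset falls short of the 16 outcomes (best: 14/16)
every size-3 subset falls short of the 16 outcomes (best: 15/16)
size 4: inputs {1, 3, 6, 8} cover all 16 outcomes, and no lexicographically smaller subset of this size does

Answer: 1, 3, 6, 8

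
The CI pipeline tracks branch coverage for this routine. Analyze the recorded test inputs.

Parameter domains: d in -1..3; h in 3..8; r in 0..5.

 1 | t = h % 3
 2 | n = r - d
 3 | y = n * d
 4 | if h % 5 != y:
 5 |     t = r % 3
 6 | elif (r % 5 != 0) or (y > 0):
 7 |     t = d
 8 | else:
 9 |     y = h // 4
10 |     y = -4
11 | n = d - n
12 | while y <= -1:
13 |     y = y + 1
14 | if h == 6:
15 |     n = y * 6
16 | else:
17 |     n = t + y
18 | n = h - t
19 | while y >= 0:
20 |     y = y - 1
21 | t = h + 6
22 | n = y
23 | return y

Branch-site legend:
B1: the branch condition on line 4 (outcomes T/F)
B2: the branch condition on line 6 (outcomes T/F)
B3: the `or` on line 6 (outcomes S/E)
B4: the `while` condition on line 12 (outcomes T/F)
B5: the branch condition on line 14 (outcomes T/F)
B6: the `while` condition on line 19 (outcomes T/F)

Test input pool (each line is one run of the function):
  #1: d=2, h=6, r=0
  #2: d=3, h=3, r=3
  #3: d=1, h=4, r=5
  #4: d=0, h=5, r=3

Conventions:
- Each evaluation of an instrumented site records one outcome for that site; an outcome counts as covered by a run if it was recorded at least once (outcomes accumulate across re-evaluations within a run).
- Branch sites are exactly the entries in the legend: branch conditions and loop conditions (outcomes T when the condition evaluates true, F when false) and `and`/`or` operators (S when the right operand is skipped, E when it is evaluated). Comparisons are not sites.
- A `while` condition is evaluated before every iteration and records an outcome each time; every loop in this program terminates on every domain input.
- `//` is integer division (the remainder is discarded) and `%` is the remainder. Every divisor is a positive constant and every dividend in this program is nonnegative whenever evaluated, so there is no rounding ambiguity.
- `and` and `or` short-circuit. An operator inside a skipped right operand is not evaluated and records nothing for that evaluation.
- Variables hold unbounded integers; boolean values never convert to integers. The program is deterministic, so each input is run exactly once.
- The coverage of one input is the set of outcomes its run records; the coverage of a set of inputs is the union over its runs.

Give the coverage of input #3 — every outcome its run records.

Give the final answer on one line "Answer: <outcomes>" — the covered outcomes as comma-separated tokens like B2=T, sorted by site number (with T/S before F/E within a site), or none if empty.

Simulating input #3 (d=1, h=4, r=5) step by step:
  B1->F, B3->E, B2->T, B4->F, B5->F, B6->T, B6->T, B6->T, B6->T, B6->T
  B6->F
collecting distinct outcomes: B1=F, B2=T, B3=E, B4=F, B5=F, B6=T, B6=F

Answer: B1=F, B2=T, B3=E, B4=F, B5=F, B6=T, B6=F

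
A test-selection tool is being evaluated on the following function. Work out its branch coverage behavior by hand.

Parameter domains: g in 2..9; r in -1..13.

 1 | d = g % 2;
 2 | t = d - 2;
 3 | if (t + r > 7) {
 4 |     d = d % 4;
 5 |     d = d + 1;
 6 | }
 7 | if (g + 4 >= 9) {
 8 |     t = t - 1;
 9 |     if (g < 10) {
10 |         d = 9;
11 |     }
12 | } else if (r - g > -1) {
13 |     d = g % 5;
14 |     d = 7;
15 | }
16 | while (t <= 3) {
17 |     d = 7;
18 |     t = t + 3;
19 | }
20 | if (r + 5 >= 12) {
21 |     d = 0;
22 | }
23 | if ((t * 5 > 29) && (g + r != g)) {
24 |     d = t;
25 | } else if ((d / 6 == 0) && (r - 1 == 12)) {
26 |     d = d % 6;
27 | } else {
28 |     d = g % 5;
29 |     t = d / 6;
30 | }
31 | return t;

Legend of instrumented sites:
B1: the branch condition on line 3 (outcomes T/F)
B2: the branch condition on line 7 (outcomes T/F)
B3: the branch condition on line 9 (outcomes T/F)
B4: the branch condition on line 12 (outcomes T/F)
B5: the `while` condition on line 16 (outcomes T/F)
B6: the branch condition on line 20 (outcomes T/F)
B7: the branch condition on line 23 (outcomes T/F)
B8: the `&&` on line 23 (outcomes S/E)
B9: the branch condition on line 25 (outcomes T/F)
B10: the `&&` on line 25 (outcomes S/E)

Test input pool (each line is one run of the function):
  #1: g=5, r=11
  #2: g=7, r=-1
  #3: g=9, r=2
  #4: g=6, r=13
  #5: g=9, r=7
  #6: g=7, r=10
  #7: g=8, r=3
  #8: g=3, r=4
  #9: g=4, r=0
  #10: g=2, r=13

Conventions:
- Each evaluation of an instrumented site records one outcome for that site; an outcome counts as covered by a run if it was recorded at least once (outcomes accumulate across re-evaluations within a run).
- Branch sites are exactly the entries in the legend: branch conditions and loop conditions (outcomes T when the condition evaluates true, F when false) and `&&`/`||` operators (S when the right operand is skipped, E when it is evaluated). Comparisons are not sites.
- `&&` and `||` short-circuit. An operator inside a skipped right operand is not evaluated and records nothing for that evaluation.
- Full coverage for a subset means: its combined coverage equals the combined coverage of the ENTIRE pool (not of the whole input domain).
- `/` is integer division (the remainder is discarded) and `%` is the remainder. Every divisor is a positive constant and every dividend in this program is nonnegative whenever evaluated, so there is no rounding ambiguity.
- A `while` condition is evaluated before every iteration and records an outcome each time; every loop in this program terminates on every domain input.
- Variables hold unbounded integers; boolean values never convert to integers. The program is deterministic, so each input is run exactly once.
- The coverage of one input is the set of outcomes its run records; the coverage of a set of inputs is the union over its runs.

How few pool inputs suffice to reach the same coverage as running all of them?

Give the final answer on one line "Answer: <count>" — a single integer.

input #1, g=5, r=11: events B1->T, B2->T, B3->T, B5->T, B5->T, B5->F, B6->T, B8->S, B7->F, B10->E, B9->F; outcomes B1=T, B2=T, B3=T, B5=T, B5=F, B6=T, B7=F, B8=S, B9=F, B10=E
input #2, g=7, r=-1: events B1->F, B2->T, B3->T, B5->T, B5->T, B5->F, B6->F, B8->S, B7->F, B10->S, B9->F; outcomes B1=F, B2=T, B3=T, B5=T, B5=F, B6=F, B7=F, B8=S, B9=F, B10=S
input #3, g=9, r=2: events B1->F, B2->T, B3->T, B5->T, B5->T, B5->F, B6->F, B8->S, B7->F, B10->S, B9->F; outcomes B1=F, B2=T, B3=T, B5=T, B5=F, B6=F, B7=F, B8=S, B9=F, B10=S
input #4, g=6, r=13: events B1->T, B2->T, B3->T, B5->T, B5->T, B5->T, B5->F, B6->T, B8->E, B7->T; outcomes B1=T, B2=T, B3=T, B5=T, B5=F, B6=T, B7=T, B8=E
input #5, g=9, r=7: events B1->F, B2->T, B3->T, B5->T, B5->T, B5->F, B6->T, B8->S, B7->F, B10->E, B9->F; outcomes B1=F, B2=T, B3=T, B5=T, B5=F, B6=T, B7=F, B8=S, B9=F, B10=E
input #6, g=7, r=10: events B1->T, B2->T, B3->T, B5->T, B5->T, B5->F, B6->T, B8->S, B7->F, B10->E, B9->F; outcomes B1=T, B2=T, B3=T, B5=T, B5=F, B6=T, B7=F, B8=S, B9=F, B10=E
input #7, g=8, r=3: events B1->F, B2->T, B3->T, B5->T, B5->T, B5->T, B5->F, B6->F, B8->E, B7->T; outcomes B1=F, B2=T, B3=T, B5=T, B5=F, B6=F, B7=T, B8=E
input #8, g=3, r=4: events B1->F, B2->F, B4->T, B5->T, B5->T, B5->F, B6->F, B8->S, B7->F, B10->S, B9->F; outcomes B1=F, B2=F, B4=T, B5=T, B5=F, B6=F, B7=F, B8=S, B9=F, B10=S
input #9, g=4, r=0: events B1->F, B2->F, B4->F, B5->T, B5->T, B5->F, B6->F, B8->S, B7->F, B10->S, B9->F; outcomes B1=F, B2=F, B4=F, B5=T, B5=F, B6=F, B7=F, B8=S, B9=F, B10=S
input #10, g=2, r=13: events B1->T, B2->F, B4->T, B5->T, B5->T, B5->F, B6->T, B8->S, B7->F, B10->E, B9->T; outcomes B1=T, B2=F, B4=T, B5=T, B5=F, B6=T, B7=F, B8=S, B9=T, B10=E
pool-wide coverage (19 outcomes): B1=T, B1=F, B2=T, B2=F, B3=T, B4=T, B4=F, B5=T, B5=F, B6=T, B6=F, B7=T, B7=F, B8=S, B8=E, B9=T, B9=F, B10=S, B10=E
no size-1 subset reaches all 19 outcomes (best union: 10/19)
no size-2 subset reaches all 19 outcomes (best union: 16/19)
at size 3, {4, 9, 10} reaches all 19 outcomes; every lexicographically earlier size-3 subset fails

Answer: 3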